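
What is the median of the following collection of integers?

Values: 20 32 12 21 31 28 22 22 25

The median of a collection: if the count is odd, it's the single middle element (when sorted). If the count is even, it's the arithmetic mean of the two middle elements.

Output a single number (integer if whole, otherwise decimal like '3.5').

Answer: 22

Derivation:
Step 1: insert 20 -> lo=[20] (size 1, max 20) hi=[] (size 0) -> median=20
Step 2: insert 32 -> lo=[20] (size 1, max 20) hi=[32] (size 1, min 32) -> median=26
Step 3: insert 12 -> lo=[12, 20] (size 2, max 20) hi=[32] (size 1, min 32) -> median=20
Step 4: insert 21 -> lo=[12, 20] (size 2, max 20) hi=[21, 32] (size 2, min 21) -> median=20.5
Step 5: insert 31 -> lo=[12, 20, 21] (size 3, max 21) hi=[31, 32] (size 2, min 31) -> median=21
Step 6: insert 28 -> lo=[12, 20, 21] (size 3, max 21) hi=[28, 31, 32] (size 3, min 28) -> median=24.5
Step 7: insert 22 -> lo=[12, 20, 21, 22] (size 4, max 22) hi=[28, 31, 32] (size 3, min 28) -> median=22
Step 8: insert 22 -> lo=[12, 20, 21, 22] (size 4, max 22) hi=[22, 28, 31, 32] (size 4, min 22) -> median=22
Step 9: insert 25 -> lo=[12, 20, 21, 22, 22] (size 5, max 22) hi=[25, 28, 31, 32] (size 4, min 25) -> median=22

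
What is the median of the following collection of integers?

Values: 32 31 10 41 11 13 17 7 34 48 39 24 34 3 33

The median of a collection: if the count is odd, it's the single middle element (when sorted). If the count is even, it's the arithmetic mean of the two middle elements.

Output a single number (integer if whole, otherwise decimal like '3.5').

Step 1: insert 32 -> lo=[32] (size 1, max 32) hi=[] (size 0) -> median=32
Step 2: insert 31 -> lo=[31] (size 1, max 31) hi=[32] (size 1, min 32) -> median=31.5
Step 3: insert 10 -> lo=[10, 31] (size 2, max 31) hi=[32] (size 1, min 32) -> median=31
Step 4: insert 41 -> lo=[10, 31] (size 2, max 31) hi=[32, 41] (size 2, min 32) -> median=31.5
Step 5: insert 11 -> lo=[10, 11, 31] (size 3, max 31) hi=[32, 41] (size 2, min 32) -> median=31
Step 6: insert 13 -> lo=[10, 11, 13] (size 3, max 13) hi=[31, 32, 41] (size 3, min 31) -> median=22
Step 7: insert 17 -> lo=[10, 11, 13, 17] (size 4, max 17) hi=[31, 32, 41] (size 3, min 31) -> median=17
Step 8: insert 7 -> lo=[7, 10, 11, 13] (size 4, max 13) hi=[17, 31, 32, 41] (size 4, min 17) -> median=15
Step 9: insert 34 -> lo=[7, 10, 11, 13, 17] (size 5, max 17) hi=[31, 32, 34, 41] (size 4, min 31) -> median=17
Step 10: insert 48 -> lo=[7, 10, 11, 13, 17] (size 5, max 17) hi=[31, 32, 34, 41, 48] (size 5, min 31) -> median=24
Step 11: insert 39 -> lo=[7, 10, 11, 13, 17, 31] (size 6, max 31) hi=[32, 34, 39, 41, 48] (size 5, min 32) -> median=31
Step 12: insert 24 -> lo=[7, 10, 11, 13, 17, 24] (size 6, max 24) hi=[31, 32, 34, 39, 41, 48] (size 6, min 31) -> median=27.5
Step 13: insert 34 -> lo=[7, 10, 11, 13, 17, 24, 31] (size 7, max 31) hi=[32, 34, 34, 39, 41, 48] (size 6, min 32) -> median=31
Step 14: insert 3 -> lo=[3, 7, 10, 11, 13, 17, 24] (size 7, max 24) hi=[31, 32, 34, 34, 39, 41, 48] (size 7, min 31) -> median=27.5
Step 15: insert 33 -> lo=[3, 7, 10, 11, 13, 17, 24, 31] (size 8, max 31) hi=[32, 33, 34, 34, 39, 41, 48] (size 7, min 32) -> median=31

Answer: 31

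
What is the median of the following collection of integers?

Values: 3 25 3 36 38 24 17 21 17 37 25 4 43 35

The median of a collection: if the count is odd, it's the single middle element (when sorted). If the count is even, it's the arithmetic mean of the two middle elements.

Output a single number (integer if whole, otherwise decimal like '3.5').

Answer: 24.5

Derivation:
Step 1: insert 3 -> lo=[3] (size 1, max 3) hi=[] (size 0) -> median=3
Step 2: insert 25 -> lo=[3] (size 1, max 3) hi=[25] (size 1, min 25) -> median=14
Step 3: insert 3 -> lo=[3, 3] (size 2, max 3) hi=[25] (size 1, min 25) -> median=3
Step 4: insert 36 -> lo=[3, 3] (size 2, max 3) hi=[25, 36] (size 2, min 25) -> median=14
Step 5: insert 38 -> lo=[3, 3, 25] (size 3, max 25) hi=[36, 38] (size 2, min 36) -> median=25
Step 6: insert 24 -> lo=[3, 3, 24] (size 3, max 24) hi=[25, 36, 38] (size 3, min 25) -> median=24.5
Step 7: insert 17 -> lo=[3, 3, 17, 24] (size 4, max 24) hi=[25, 36, 38] (size 3, min 25) -> median=24
Step 8: insert 21 -> lo=[3, 3, 17, 21] (size 4, max 21) hi=[24, 25, 36, 38] (size 4, min 24) -> median=22.5
Step 9: insert 17 -> lo=[3, 3, 17, 17, 21] (size 5, max 21) hi=[24, 25, 36, 38] (size 4, min 24) -> median=21
Step 10: insert 37 -> lo=[3, 3, 17, 17, 21] (size 5, max 21) hi=[24, 25, 36, 37, 38] (size 5, min 24) -> median=22.5
Step 11: insert 25 -> lo=[3, 3, 17, 17, 21, 24] (size 6, max 24) hi=[25, 25, 36, 37, 38] (size 5, min 25) -> median=24
Step 12: insert 4 -> lo=[3, 3, 4, 17, 17, 21] (size 6, max 21) hi=[24, 25, 25, 36, 37, 38] (size 6, min 24) -> median=22.5
Step 13: insert 43 -> lo=[3, 3, 4, 17, 17, 21, 24] (size 7, max 24) hi=[25, 25, 36, 37, 38, 43] (size 6, min 25) -> median=24
Step 14: insert 35 -> lo=[3, 3, 4, 17, 17, 21, 24] (size 7, max 24) hi=[25, 25, 35, 36, 37, 38, 43] (size 7, min 25) -> median=24.5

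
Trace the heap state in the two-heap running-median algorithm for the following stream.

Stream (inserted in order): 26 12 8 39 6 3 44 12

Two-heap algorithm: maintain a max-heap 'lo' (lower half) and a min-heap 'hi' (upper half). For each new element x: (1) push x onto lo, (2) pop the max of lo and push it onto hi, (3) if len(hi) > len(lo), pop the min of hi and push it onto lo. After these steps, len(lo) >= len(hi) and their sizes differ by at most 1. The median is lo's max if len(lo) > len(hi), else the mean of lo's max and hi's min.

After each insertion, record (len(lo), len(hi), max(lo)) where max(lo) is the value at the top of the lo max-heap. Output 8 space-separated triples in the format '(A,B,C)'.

Step 1: insert 26 -> lo=[26] hi=[] -> (len(lo)=1, len(hi)=0, max(lo)=26)
Step 2: insert 12 -> lo=[12] hi=[26] -> (len(lo)=1, len(hi)=1, max(lo)=12)
Step 3: insert 8 -> lo=[8, 12] hi=[26] -> (len(lo)=2, len(hi)=1, max(lo)=12)
Step 4: insert 39 -> lo=[8, 12] hi=[26, 39] -> (len(lo)=2, len(hi)=2, max(lo)=12)
Step 5: insert 6 -> lo=[6, 8, 12] hi=[26, 39] -> (len(lo)=3, len(hi)=2, max(lo)=12)
Step 6: insert 3 -> lo=[3, 6, 8] hi=[12, 26, 39] -> (len(lo)=3, len(hi)=3, max(lo)=8)
Step 7: insert 44 -> lo=[3, 6, 8, 12] hi=[26, 39, 44] -> (len(lo)=4, len(hi)=3, max(lo)=12)
Step 8: insert 12 -> lo=[3, 6, 8, 12] hi=[12, 26, 39, 44] -> (len(lo)=4, len(hi)=4, max(lo)=12)

Answer: (1,0,26) (1,1,12) (2,1,12) (2,2,12) (3,2,12) (3,3,8) (4,3,12) (4,4,12)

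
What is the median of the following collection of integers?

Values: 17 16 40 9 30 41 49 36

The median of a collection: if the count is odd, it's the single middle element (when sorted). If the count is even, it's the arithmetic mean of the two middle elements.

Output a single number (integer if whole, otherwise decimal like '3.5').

Step 1: insert 17 -> lo=[17] (size 1, max 17) hi=[] (size 0) -> median=17
Step 2: insert 16 -> lo=[16] (size 1, max 16) hi=[17] (size 1, min 17) -> median=16.5
Step 3: insert 40 -> lo=[16, 17] (size 2, max 17) hi=[40] (size 1, min 40) -> median=17
Step 4: insert 9 -> lo=[9, 16] (size 2, max 16) hi=[17, 40] (size 2, min 17) -> median=16.5
Step 5: insert 30 -> lo=[9, 16, 17] (size 3, max 17) hi=[30, 40] (size 2, min 30) -> median=17
Step 6: insert 41 -> lo=[9, 16, 17] (size 3, max 17) hi=[30, 40, 41] (size 3, min 30) -> median=23.5
Step 7: insert 49 -> lo=[9, 16, 17, 30] (size 4, max 30) hi=[40, 41, 49] (size 3, min 40) -> median=30
Step 8: insert 36 -> lo=[9, 16, 17, 30] (size 4, max 30) hi=[36, 40, 41, 49] (size 4, min 36) -> median=33

Answer: 33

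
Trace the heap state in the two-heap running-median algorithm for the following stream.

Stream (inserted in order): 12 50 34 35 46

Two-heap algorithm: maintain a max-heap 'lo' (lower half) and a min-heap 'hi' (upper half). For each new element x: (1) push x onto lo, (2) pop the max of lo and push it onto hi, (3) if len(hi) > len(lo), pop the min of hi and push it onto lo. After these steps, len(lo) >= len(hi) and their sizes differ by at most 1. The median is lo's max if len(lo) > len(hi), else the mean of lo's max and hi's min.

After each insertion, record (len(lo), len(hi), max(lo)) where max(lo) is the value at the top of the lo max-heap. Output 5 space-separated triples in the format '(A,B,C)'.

Step 1: insert 12 -> lo=[12] hi=[] -> (len(lo)=1, len(hi)=0, max(lo)=12)
Step 2: insert 50 -> lo=[12] hi=[50] -> (len(lo)=1, len(hi)=1, max(lo)=12)
Step 3: insert 34 -> lo=[12, 34] hi=[50] -> (len(lo)=2, len(hi)=1, max(lo)=34)
Step 4: insert 35 -> lo=[12, 34] hi=[35, 50] -> (len(lo)=2, len(hi)=2, max(lo)=34)
Step 5: insert 46 -> lo=[12, 34, 35] hi=[46, 50] -> (len(lo)=3, len(hi)=2, max(lo)=35)

Answer: (1,0,12) (1,1,12) (2,1,34) (2,2,34) (3,2,35)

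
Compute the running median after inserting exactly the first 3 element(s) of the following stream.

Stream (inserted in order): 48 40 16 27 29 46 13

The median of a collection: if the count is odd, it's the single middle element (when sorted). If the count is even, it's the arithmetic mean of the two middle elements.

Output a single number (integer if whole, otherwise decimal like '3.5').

Answer: 40

Derivation:
Step 1: insert 48 -> lo=[48] (size 1, max 48) hi=[] (size 0) -> median=48
Step 2: insert 40 -> lo=[40] (size 1, max 40) hi=[48] (size 1, min 48) -> median=44
Step 3: insert 16 -> lo=[16, 40] (size 2, max 40) hi=[48] (size 1, min 48) -> median=40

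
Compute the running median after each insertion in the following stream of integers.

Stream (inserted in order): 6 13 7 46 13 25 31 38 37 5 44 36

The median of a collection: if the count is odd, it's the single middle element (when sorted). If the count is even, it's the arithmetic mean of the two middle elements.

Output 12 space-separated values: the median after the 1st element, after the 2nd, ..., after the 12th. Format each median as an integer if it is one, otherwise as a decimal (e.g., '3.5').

Answer: 6 9.5 7 10 13 13 13 19 25 19 25 28

Derivation:
Step 1: insert 6 -> lo=[6] (size 1, max 6) hi=[] (size 0) -> median=6
Step 2: insert 13 -> lo=[6] (size 1, max 6) hi=[13] (size 1, min 13) -> median=9.5
Step 3: insert 7 -> lo=[6, 7] (size 2, max 7) hi=[13] (size 1, min 13) -> median=7
Step 4: insert 46 -> lo=[6, 7] (size 2, max 7) hi=[13, 46] (size 2, min 13) -> median=10
Step 5: insert 13 -> lo=[6, 7, 13] (size 3, max 13) hi=[13, 46] (size 2, min 13) -> median=13
Step 6: insert 25 -> lo=[6, 7, 13] (size 3, max 13) hi=[13, 25, 46] (size 3, min 13) -> median=13
Step 7: insert 31 -> lo=[6, 7, 13, 13] (size 4, max 13) hi=[25, 31, 46] (size 3, min 25) -> median=13
Step 8: insert 38 -> lo=[6, 7, 13, 13] (size 4, max 13) hi=[25, 31, 38, 46] (size 4, min 25) -> median=19
Step 9: insert 37 -> lo=[6, 7, 13, 13, 25] (size 5, max 25) hi=[31, 37, 38, 46] (size 4, min 31) -> median=25
Step 10: insert 5 -> lo=[5, 6, 7, 13, 13] (size 5, max 13) hi=[25, 31, 37, 38, 46] (size 5, min 25) -> median=19
Step 11: insert 44 -> lo=[5, 6, 7, 13, 13, 25] (size 6, max 25) hi=[31, 37, 38, 44, 46] (size 5, min 31) -> median=25
Step 12: insert 36 -> lo=[5, 6, 7, 13, 13, 25] (size 6, max 25) hi=[31, 36, 37, 38, 44, 46] (size 6, min 31) -> median=28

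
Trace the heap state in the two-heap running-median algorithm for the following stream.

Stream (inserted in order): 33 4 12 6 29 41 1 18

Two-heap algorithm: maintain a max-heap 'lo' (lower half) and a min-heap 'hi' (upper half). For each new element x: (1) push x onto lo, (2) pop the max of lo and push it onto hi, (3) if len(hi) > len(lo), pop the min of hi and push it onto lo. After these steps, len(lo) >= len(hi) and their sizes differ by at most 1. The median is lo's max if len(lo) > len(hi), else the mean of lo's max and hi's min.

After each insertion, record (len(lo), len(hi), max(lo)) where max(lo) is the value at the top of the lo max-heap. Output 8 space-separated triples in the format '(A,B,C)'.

Step 1: insert 33 -> lo=[33] hi=[] -> (len(lo)=1, len(hi)=0, max(lo)=33)
Step 2: insert 4 -> lo=[4] hi=[33] -> (len(lo)=1, len(hi)=1, max(lo)=4)
Step 3: insert 12 -> lo=[4, 12] hi=[33] -> (len(lo)=2, len(hi)=1, max(lo)=12)
Step 4: insert 6 -> lo=[4, 6] hi=[12, 33] -> (len(lo)=2, len(hi)=2, max(lo)=6)
Step 5: insert 29 -> lo=[4, 6, 12] hi=[29, 33] -> (len(lo)=3, len(hi)=2, max(lo)=12)
Step 6: insert 41 -> lo=[4, 6, 12] hi=[29, 33, 41] -> (len(lo)=3, len(hi)=3, max(lo)=12)
Step 7: insert 1 -> lo=[1, 4, 6, 12] hi=[29, 33, 41] -> (len(lo)=4, len(hi)=3, max(lo)=12)
Step 8: insert 18 -> lo=[1, 4, 6, 12] hi=[18, 29, 33, 41] -> (len(lo)=4, len(hi)=4, max(lo)=12)

Answer: (1,0,33) (1,1,4) (2,1,12) (2,2,6) (3,2,12) (3,3,12) (4,3,12) (4,4,12)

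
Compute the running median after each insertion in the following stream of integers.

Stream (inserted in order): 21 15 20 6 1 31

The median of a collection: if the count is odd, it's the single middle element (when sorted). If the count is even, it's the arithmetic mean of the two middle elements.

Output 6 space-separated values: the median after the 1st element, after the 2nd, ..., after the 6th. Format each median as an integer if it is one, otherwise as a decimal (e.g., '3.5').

Answer: 21 18 20 17.5 15 17.5

Derivation:
Step 1: insert 21 -> lo=[21] (size 1, max 21) hi=[] (size 0) -> median=21
Step 2: insert 15 -> lo=[15] (size 1, max 15) hi=[21] (size 1, min 21) -> median=18
Step 3: insert 20 -> lo=[15, 20] (size 2, max 20) hi=[21] (size 1, min 21) -> median=20
Step 4: insert 6 -> lo=[6, 15] (size 2, max 15) hi=[20, 21] (size 2, min 20) -> median=17.5
Step 5: insert 1 -> lo=[1, 6, 15] (size 3, max 15) hi=[20, 21] (size 2, min 20) -> median=15
Step 6: insert 31 -> lo=[1, 6, 15] (size 3, max 15) hi=[20, 21, 31] (size 3, min 20) -> median=17.5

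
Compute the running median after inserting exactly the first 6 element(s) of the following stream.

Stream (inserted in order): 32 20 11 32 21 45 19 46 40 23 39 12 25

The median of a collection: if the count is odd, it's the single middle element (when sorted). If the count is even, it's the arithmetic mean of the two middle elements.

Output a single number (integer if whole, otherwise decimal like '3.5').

Step 1: insert 32 -> lo=[32] (size 1, max 32) hi=[] (size 0) -> median=32
Step 2: insert 20 -> lo=[20] (size 1, max 20) hi=[32] (size 1, min 32) -> median=26
Step 3: insert 11 -> lo=[11, 20] (size 2, max 20) hi=[32] (size 1, min 32) -> median=20
Step 4: insert 32 -> lo=[11, 20] (size 2, max 20) hi=[32, 32] (size 2, min 32) -> median=26
Step 5: insert 21 -> lo=[11, 20, 21] (size 3, max 21) hi=[32, 32] (size 2, min 32) -> median=21
Step 6: insert 45 -> lo=[11, 20, 21] (size 3, max 21) hi=[32, 32, 45] (size 3, min 32) -> median=26.5

Answer: 26.5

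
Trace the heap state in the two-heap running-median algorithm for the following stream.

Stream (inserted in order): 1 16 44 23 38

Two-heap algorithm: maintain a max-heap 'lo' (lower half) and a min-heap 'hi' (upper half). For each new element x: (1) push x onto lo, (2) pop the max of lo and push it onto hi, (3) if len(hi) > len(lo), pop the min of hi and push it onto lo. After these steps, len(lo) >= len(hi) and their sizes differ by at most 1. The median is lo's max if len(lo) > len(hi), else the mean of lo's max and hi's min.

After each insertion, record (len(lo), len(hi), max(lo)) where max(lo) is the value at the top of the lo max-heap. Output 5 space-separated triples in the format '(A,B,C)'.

Step 1: insert 1 -> lo=[1] hi=[] -> (len(lo)=1, len(hi)=0, max(lo)=1)
Step 2: insert 16 -> lo=[1] hi=[16] -> (len(lo)=1, len(hi)=1, max(lo)=1)
Step 3: insert 44 -> lo=[1, 16] hi=[44] -> (len(lo)=2, len(hi)=1, max(lo)=16)
Step 4: insert 23 -> lo=[1, 16] hi=[23, 44] -> (len(lo)=2, len(hi)=2, max(lo)=16)
Step 5: insert 38 -> lo=[1, 16, 23] hi=[38, 44] -> (len(lo)=3, len(hi)=2, max(lo)=23)

Answer: (1,0,1) (1,1,1) (2,1,16) (2,2,16) (3,2,23)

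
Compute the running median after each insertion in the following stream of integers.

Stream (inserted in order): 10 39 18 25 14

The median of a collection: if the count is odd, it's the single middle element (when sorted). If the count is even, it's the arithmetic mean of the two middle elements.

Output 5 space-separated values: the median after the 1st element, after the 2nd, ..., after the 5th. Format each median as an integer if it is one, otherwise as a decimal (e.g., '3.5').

Answer: 10 24.5 18 21.5 18

Derivation:
Step 1: insert 10 -> lo=[10] (size 1, max 10) hi=[] (size 0) -> median=10
Step 2: insert 39 -> lo=[10] (size 1, max 10) hi=[39] (size 1, min 39) -> median=24.5
Step 3: insert 18 -> lo=[10, 18] (size 2, max 18) hi=[39] (size 1, min 39) -> median=18
Step 4: insert 25 -> lo=[10, 18] (size 2, max 18) hi=[25, 39] (size 2, min 25) -> median=21.5
Step 5: insert 14 -> lo=[10, 14, 18] (size 3, max 18) hi=[25, 39] (size 2, min 25) -> median=18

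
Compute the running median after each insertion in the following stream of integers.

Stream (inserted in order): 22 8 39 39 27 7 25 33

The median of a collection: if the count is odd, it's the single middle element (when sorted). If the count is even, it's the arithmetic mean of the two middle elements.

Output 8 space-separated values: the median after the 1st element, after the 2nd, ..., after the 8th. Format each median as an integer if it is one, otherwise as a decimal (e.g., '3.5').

Step 1: insert 22 -> lo=[22] (size 1, max 22) hi=[] (size 0) -> median=22
Step 2: insert 8 -> lo=[8] (size 1, max 8) hi=[22] (size 1, min 22) -> median=15
Step 3: insert 39 -> lo=[8, 22] (size 2, max 22) hi=[39] (size 1, min 39) -> median=22
Step 4: insert 39 -> lo=[8, 22] (size 2, max 22) hi=[39, 39] (size 2, min 39) -> median=30.5
Step 5: insert 27 -> lo=[8, 22, 27] (size 3, max 27) hi=[39, 39] (size 2, min 39) -> median=27
Step 6: insert 7 -> lo=[7, 8, 22] (size 3, max 22) hi=[27, 39, 39] (size 3, min 27) -> median=24.5
Step 7: insert 25 -> lo=[7, 8, 22, 25] (size 4, max 25) hi=[27, 39, 39] (size 3, min 27) -> median=25
Step 8: insert 33 -> lo=[7, 8, 22, 25] (size 4, max 25) hi=[27, 33, 39, 39] (size 4, min 27) -> median=26

Answer: 22 15 22 30.5 27 24.5 25 26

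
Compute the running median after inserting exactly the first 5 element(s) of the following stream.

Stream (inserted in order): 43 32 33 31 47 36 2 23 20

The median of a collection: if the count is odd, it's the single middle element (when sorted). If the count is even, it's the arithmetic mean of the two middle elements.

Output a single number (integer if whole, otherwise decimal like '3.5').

Step 1: insert 43 -> lo=[43] (size 1, max 43) hi=[] (size 0) -> median=43
Step 2: insert 32 -> lo=[32] (size 1, max 32) hi=[43] (size 1, min 43) -> median=37.5
Step 3: insert 33 -> lo=[32, 33] (size 2, max 33) hi=[43] (size 1, min 43) -> median=33
Step 4: insert 31 -> lo=[31, 32] (size 2, max 32) hi=[33, 43] (size 2, min 33) -> median=32.5
Step 5: insert 47 -> lo=[31, 32, 33] (size 3, max 33) hi=[43, 47] (size 2, min 43) -> median=33

Answer: 33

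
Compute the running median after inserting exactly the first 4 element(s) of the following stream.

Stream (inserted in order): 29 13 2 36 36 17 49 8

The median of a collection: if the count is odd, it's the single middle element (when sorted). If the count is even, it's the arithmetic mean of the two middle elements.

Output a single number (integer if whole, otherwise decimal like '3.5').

Step 1: insert 29 -> lo=[29] (size 1, max 29) hi=[] (size 0) -> median=29
Step 2: insert 13 -> lo=[13] (size 1, max 13) hi=[29] (size 1, min 29) -> median=21
Step 3: insert 2 -> lo=[2, 13] (size 2, max 13) hi=[29] (size 1, min 29) -> median=13
Step 4: insert 36 -> lo=[2, 13] (size 2, max 13) hi=[29, 36] (size 2, min 29) -> median=21

Answer: 21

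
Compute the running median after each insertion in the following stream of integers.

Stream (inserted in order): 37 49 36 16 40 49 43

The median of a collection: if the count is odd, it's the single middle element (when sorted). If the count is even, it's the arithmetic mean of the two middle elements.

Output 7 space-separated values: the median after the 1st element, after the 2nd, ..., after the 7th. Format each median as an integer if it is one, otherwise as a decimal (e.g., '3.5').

Step 1: insert 37 -> lo=[37] (size 1, max 37) hi=[] (size 0) -> median=37
Step 2: insert 49 -> lo=[37] (size 1, max 37) hi=[49] (size 1, min 49) -> median=43
Step 3: insert 36 -> lo=[36, 37] (size 2, max 37) hi=[49] (size 1, min 49) -> median=37
Step 4: insert 16 -> lo=[16, 36] (size 2, max 36) hi=[37, 49] (size 2, min 37) -> median=36.5
Step 5: insert 40 -> lo=[16, 36, 37] (size 3, max 37) hi=[40, 49] (size 2, min 40) -> median=37
Step 6: insert 49 -> lo=[16, 36, 37] (size 3, max 37) hi=[40, 49, 49] (size 3, min 40) -> median=38.5
Step 7: insert 43 -> lo=[16, 36, 37, 40] (size 4, max 40) hi=[43, 49, 49] (size 3, min 43) -> median=40

Answer: 37 43 37 36.5 37 38.5 40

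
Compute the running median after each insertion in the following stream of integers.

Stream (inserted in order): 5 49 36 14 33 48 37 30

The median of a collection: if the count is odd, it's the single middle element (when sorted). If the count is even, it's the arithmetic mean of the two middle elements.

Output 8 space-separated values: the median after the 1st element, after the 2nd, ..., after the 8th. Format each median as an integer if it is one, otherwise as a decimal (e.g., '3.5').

Answer: 5 27 36 25 33 34.5 36 34.5

Derivation:
Step 1: insert 5 -> lo=[5] (size 1, max 5) hi=[] (size 0) -> median=5
Step 2: insert 49 -> lo=[5] (size 1, max 5) hi=[49] (size 1, min 49) -> median=27
Step 3: insert 36 -> lo=[5, 36] (size 2, max 36) hi=[49] (size 1, min 49) -> median=36
Step 4: insert 14 -> lo=[5, 14] (size 2, max 14) hi=[36, 49] (size 2, min 36) -> median=25
Step 5: insert 33 -> lo=[5, 14, 33] (size 3, max 33) hi=[36, 49] (size 2, min 36) -> median=33
Step 6: insert 48 -> lo=[5, 14, 33] (size 3, max 33) hi=[36, 48, 49] (size 3, min 36) -> median=34.5
Step 7: insert 37 -> lo=[5, 14, 33, 36] (size 4, max 36) hi=[37, 48, 49] (size 3, min 37) -> median=36
Step 8: insert 30 -> lo=[5, 14, 30, 33] (size 4, max 33) hi=[36, 37, 48, 49] (size 4, min 36) -> median=34.5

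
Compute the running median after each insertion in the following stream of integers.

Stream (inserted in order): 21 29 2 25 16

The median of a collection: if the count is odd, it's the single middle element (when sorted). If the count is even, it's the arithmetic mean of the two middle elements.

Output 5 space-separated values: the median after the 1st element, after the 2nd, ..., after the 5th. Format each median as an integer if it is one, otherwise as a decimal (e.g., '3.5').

Answer: 21 25 21 23 21

Derivation:
Step 1: insert 21 -> lo=[21] (size 1, max 21) hi=[] (size 0) -> median=21
Step 2: insert 29 -> lo=[21] (size 1, max 21) hi=[29] (size 1, min 29) -> median=25
Step 3: insert 2 -> lo=[2, 21] (size 2, max 21) hi=[29] (size 1, min 29) -> median=21
Step 4: insert 25 -> lo=[2, 21] (size 2, max 21) hi=[25, 29] (size 2, min 25) -> median=23
Step 5: insert 16 -> lo=[2, 16, 21] (size 3, max 21) hi=[25, 29] (size 2, min 25) -> median=21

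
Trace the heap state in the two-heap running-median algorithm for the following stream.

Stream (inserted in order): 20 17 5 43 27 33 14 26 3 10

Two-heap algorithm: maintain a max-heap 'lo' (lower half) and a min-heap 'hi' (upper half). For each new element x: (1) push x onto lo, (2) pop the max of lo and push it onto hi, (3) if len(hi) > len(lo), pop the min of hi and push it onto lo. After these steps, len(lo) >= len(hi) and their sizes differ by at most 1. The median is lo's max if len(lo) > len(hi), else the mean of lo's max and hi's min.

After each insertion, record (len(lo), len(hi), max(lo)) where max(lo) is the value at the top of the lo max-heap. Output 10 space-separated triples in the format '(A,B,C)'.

Step 1: insert 20 -> lo=[20] hi=[] -> (len(lo)=1, len(hi)=0, max(lo)=20)
Step 2: insert 17 -> lo=[17] hi=[20] -> (len(lo)=1, len(hi)=1, max(lo)=17)
Step 3: insert 5 -> lo=[5, 17] hi=[20] -> (len(lo)=2, len(hi)=1, max(lo)=17)
Step 4: insert 43 -> lo=[5, 17] hi=[20, 43] -> (len(lo)=2, len(hi)=2, max(lo)=17)
Step 5: insert 27 -> lo=[5, 17, 20] hi=[27, 43] -> (len(lo)=3, len(hi)=2, max(lo)=20)
Step 6: insert 33 -> lo=[5, 17, 20] hi=[27, 33, 43] -> (len(lo)=3, len(hi)=3, max(lo)=20)
Step 7: insert 14 -> lo=[5, 14, 17, 20] hi=[27, 33, 43] -> (len(lo)=4, len(hi)=3, max(lo)=20)
Step 8: insert 26 -> lo=[5, 14, 17, 20] hi=[26, 27, 33, 43] -> (len(lo)=4, len(hi)=4, max(lo)=20)
Step 9: insert 3 -> lo=[3, 5, 14, 17, 20] hi=[26, 27, 33, 43] -> (len(lo)=5, len(hi)=4, max(lo)=20)
Step 10: insert 10 -> lo=[3, 5, 10, 14, 17] hi=[20, 26, 27, 33, 43] -> (len(lo)=5, len(hi)=5, max(lo)=17)

Answer: (1,0,20) (1,1,17) (2,1,17) (2,2,17) (3,2,20) (3,3,20) (4,3,20) (4,4,20) (5,4,20) (5,5,17)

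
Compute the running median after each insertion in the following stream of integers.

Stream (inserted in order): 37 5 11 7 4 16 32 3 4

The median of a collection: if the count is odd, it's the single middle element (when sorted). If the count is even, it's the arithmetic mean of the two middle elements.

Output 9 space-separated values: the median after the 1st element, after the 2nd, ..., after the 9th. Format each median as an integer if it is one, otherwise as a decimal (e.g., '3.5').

Step 1: insert 37 -> lo=[37] (size 1, max 37) hi=[] (size 0) -> median=37
Step 2: insert 5 -> lo=[5] (size 1, max 5) hi=[37] (size 1, min 37) -> median=21
Step 3: insert 11 -> lo=[5, 11] (size 2, max 11) hi=[37] (size 1, min 37) -> median=11
Step 4: insert 7 -> lo=[5, 7] (size 2, max 7) hi=[11, 37] (size 2, min 11) -> median=9
Step 5: insert 4 -> lo=[4, 5, 7] (size 3, max 7) hi=[11, 37] (size 2, min 11) -> median=7
Step 6: insert 16 -> lo=[4, 5, 7] (size 3, max 7) hi=[11, 16, 37] (size 3, min 11) -> median=9
Step 7: insert 32 -> lo=[4, 5, 7, 11] (size 4, max 11) hi=[16, 32, 37] (size 3, min 16) -> median=11
Step 8: insert 3 -> lo=[3, 4, 5, 7] (size 4, max 7) hi=[11, 16, 32, 37] (size 4, min 11) -> median=9
Step 9: insert 4 -> lo=[3, 4, 4, 5, 7] (size 5, max 7) hi=[11, 16, 32, 37] (size 4, min 11) -> median=7

Answer: 37 21 11 9 7 9 11 9 7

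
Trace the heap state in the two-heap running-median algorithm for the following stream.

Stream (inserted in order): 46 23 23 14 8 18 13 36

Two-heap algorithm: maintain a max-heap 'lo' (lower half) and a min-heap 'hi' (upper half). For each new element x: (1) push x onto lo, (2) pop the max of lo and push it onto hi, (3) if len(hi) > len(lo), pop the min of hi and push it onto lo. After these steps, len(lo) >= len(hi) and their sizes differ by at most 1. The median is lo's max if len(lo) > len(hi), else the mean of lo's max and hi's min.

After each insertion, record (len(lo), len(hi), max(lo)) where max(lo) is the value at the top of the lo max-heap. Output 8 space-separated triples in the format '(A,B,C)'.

Answer: (1,0,46) (1,1,23) (2,1,23) (2,2,23) (3,2,23) (3,3,18) (4,3,18) (4,4,18)

Derivation:
Step 1: insert 46 -> lo=[46] hi=[] -> (len(lo)=1, len(hi)=0, max(lo)=46)
Step 2: insert 23 -> lo=[23] hi=[46] -> (len(lo)=1, len(hi)=1, max(lo)=23)
Step 3: insert 23 -> lo=[23, 23] hi=[46] -> (len(lo)=2, len(hi)=1, max(lo)=23)
Step 4: insert 14 -> lo=[14, 23] hi=[23, 46] -> (len(lo)=2, len(hi)=2, max(lo)=23)
Step 5: insert 8 -> lo=[8, 14, 23] hi=[23, 46] -> (len(lo)=3, len(hi)=2, max(lo)=23)
Step 6: insert 18 -> lo=[8, 14, 18] hi=[23, 23, 46] -> (len(lo)=3, len(hi)=3, max(lo)=18)
Step 7: insert 13 -> lo=[8, 13, 14, 18] hi=[23, 23, 46] -> (len(lo)=4, len(hi)=3, max(lo)=18)
Step 8: insert 36 -> lo=[8, 13, 14, 18] hi=[23, 23, 36, 46] -> (len(lo)=4, len(hi)=4, max(lo)=18)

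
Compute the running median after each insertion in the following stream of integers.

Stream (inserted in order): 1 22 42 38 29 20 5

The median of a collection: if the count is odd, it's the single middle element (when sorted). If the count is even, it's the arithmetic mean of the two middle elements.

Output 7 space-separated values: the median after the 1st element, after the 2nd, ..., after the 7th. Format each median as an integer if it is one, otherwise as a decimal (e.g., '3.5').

Step 1: insert 1 -> lo=[1] (size 1, max 1) hi=[] (size 0) -> median=1
Step 2: insert 22 -> lo=[1] (size 1, max 1) hi=[22] (size 1, min 22) -> median=11.5
Step 3: insert 42 -> lo=[1, 22] (size 2, max 22) hi=[42] (size 1, min 42) -> median=22
Step 4: insert 38 -> lo=[1, 22] (size 2, max 22) hi=[38, 42] (size 2, min 38) -> median=30
Step 5: insert 29 -> lo=[1, 22, 29] (size 3, max 29) hi=[38, 42] (size 2, min 38) -> median=29
Step 6: insert 20 -> lo=[1, 20, 22] (size 3, max 22) hi=[29, 38, 42] (size 3, min 29) -> median=25.5
Step 7: insert 5 -> lo=[1, 5, 20, 22] (size 4, max 22) hi=[29, 38, 42] (size 3, min 29) -> median=22

Answer: 1 11.5 22 30 29 25.5 22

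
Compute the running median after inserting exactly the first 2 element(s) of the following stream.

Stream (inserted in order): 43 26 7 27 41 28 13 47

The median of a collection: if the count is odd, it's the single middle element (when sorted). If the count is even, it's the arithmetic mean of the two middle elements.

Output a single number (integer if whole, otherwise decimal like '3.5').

Answer: 34.5

Derivation:
Step 1: insert 43 -> lo=[43] (size 1, max 43) hi=[] (size 0) -> median=43
Step 2: insert 26 -> lo=[26] (size 1, max 26) hi=[43] (size 1, min 43) -> median=34.5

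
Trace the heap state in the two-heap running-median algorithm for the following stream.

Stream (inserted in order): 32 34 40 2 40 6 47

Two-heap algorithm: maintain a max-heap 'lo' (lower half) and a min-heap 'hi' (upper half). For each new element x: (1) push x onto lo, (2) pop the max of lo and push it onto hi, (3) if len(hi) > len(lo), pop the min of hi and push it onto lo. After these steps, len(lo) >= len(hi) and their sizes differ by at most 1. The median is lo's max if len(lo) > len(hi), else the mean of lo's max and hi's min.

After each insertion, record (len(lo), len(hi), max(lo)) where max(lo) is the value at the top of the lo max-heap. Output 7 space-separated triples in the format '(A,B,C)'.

Step 1: insert 32 -> lo=[32] hi=[] -> (len(lo)=1, len(hi)=0, max(lo)=32)
Step 2: insert 34 -> lo=[32] hi=[34] -> (len(lo)=1, len(hi)=1, max(lo)=32)
Step 3: insert 40 -> lo=[32, 34] hi=[40] -> (len(lo)=2, len(hi)=1, max(lo)=34)
Step 4: insert 2 -> lo=[2, 32] hi=[34, 40] -> (len(lo)=2, len(hi)=2, max(lo)=32)
Step 5: insert 40 -> lo=[2, 32, 34] hi=[40, 40] -> (len(lo)=3, len(hi)=2, max(lo)=34)
Step 6: insert 6 -> lo=[2, 6, 32] hi=[34, 40, 40] -> (len(lo)=3, len(hi)=3, max(lo)=32)
Step 7: insert 47 -> lo=[2, 6, 32, 34] hi=[40, 40, 47] -> (len(lo)=4, len(hi)=3, max(lo)=34)

Answer: (1,0,32) (1,1,32) (2,1,34) (2,2,32) (3,2,34) (3,3,32) (4,3,34)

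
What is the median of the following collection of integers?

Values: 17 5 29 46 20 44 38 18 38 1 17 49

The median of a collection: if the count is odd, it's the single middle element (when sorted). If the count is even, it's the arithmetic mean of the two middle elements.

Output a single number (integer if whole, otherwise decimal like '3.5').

Step 1: insert 17 -> lo=[17] (size 1, max 17) hi=[] (size 0) -> median=17
Step 2: insert 5 -> lo=[5] (size 1, max 5) hi=[17] (size 1, min 17) -> median=11
Step 3: insert 29 -> lo=[5, 17] (size 2, max 17) hi=[29] (size 1, min 29) -> median=17
Step 4: insert 46 -> lo=[5, 17] (size 2, max 17) hi=[29, 46] (size 2, min 29) -> median=23
Step 5: insert 20 -> lo=[5, 17, 20] (size 3, max 20) hi=[29, 46] (size 2, min 29) -> median=20
Step 6: insert 44 -> lo=[5, 17, 20] (size 3, max 20) hi=[29, 44, 46] (size 3, min 29) -> median=24.5
Step 7: insert 38 -> lo=[5, 17, 20, 29] (size 4, max 29) hi=[38, 44, 46] (size 3, min 38) -> median=29
Step 8: insert 18 -> lo=[5, 17, 18, 20] (size 4, max 20) hi=[29, 38, 44, 46] (size 4, min 29) -> median=24.5
Step 9: insert 38 -> lo=[5, 17, 18, 20, 29] (size 5, max 29) hi=[38, 38, 44, 46] (size 4, min 38) -> median=29
Step 10: insert 1 -> lo=[1, 5, 17, 18, 20] (size 5, max 20) hi=[29, 38, 38, 44, 46] (size 5, min 29) -> median=24.5
Step 11: insert 17 -> lo=[1, 5, 17, 17, 18, 20] (size 6, max 20) hi=[29, 38, 38, 44, 46] (size 5, min 29) -> median=20
Step 12: insert 49 -> lo=[1, 5, 17, 17, 18, 20] (size 6, max 20) hi=[29, 38, 38, 44, 46, 49] (size 6, min 29) -> median=24.5

Answer: 24.5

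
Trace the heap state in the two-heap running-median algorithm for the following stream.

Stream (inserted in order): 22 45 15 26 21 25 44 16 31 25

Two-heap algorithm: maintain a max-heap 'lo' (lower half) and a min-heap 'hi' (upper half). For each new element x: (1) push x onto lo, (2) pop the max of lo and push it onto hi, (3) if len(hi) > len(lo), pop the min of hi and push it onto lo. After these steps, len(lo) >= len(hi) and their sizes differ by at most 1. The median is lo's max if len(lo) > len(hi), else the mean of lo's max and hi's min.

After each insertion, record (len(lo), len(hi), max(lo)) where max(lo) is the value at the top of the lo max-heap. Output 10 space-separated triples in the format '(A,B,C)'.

Answer: (1,0,22) (1,1,22) (2,1,22) (2,2,22) (3,2,22) (3,3,22) (4,3,25) (4,4,22) (5,4,25) (5,5,25)

Derivation:
Step 1: insert 22 -> lo=[22] hi=[] -> (len(lo)=1, len(hi)=0, max(lo)=22)
Step 2: insert 45 -> lo=[22] hi=[45] -> (len(lo)=1, len(hi)=1, max(lo)=22)
Step 3: insert 15 -> lo=[15, 22] hi=[45] -> (len(lo)=2, len(hi)=1, max(lo)=22)
Step 4: insert 26 -> lo=[15, 22] hi=[26, 45] -> (len(lo)=2, len(hi)=2, max(lo)=22)
Step 5: insert 21 -> lo=[15, 21, 22] hi=[26, 45] -> (len(lo)=3, len(hi)=2, max(lo)=22)
Step 6: insert 25 -> lo=[15, 21, 22] hi=[25, 26, 45] -> (len(lo)=3, len(hi)=3, max(lo)=22)
Step 7: insert 44 -> lo=[15, 21, 22, 25] hi=[26, 44, 45] -> (len(lo)=4, len(hi)=3, max(lo)=25)
Step 8: insert 16 -> lo=[15, 16, 21, 22] hi=[25, 26, 44, 45] -> (len(lo)=4, len(hi)=4, max(lo)=22)
Step 9: insert 31 -> lo=[15, 16, 21, 22, 25] hi=[26, 31, 44, 45] -> (len(lo)=5, len(hi)=4, max(lo)=25)
Step 10: insert 25 -> lo=[15, 16, 21, 22, 25] hi=[25, 26, 31, 44, 45] -> (len(lo)=5, len(hi)=5, max(lo)=25)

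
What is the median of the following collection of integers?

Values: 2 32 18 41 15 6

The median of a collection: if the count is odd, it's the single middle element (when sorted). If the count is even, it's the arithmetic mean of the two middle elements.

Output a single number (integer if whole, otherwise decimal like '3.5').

Step 1: insert 2 -> lo=[2] (size 1, max 2) hi=[] (size 0) -> median=2
Step 2: insert 32 -> lo=[2] (size 1, max 2) hi=[32] (size 1, min 32) -> median=17
Step 3: insert 18 -> lo=[2, 18] (size 2, max 18) hi=[32] (size 1, min 32) -> median=18
Step 4: insert 41 -> lo=[2, 18] (size 2, max 18) hi=[32, 41] (size 2, min 32) -> median=25
Step 5: insert 15 -> lo=[2, 15, 18] (size 3, max 18) hi=[32, 41] (size 2, min 32) -> median=18
Step 6: insert 6 -> lo=[2, 6, 15] (size 3, max 15) hi=[18, 32, 41] (size 3, min 18) -> median=16.5

Answer: 16.5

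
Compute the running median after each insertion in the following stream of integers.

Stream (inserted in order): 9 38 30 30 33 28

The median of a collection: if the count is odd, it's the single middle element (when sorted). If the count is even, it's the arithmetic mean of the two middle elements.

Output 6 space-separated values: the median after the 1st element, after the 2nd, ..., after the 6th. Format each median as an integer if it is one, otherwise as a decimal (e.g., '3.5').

Step 1: insert 9 -> lo=[9] (size 1, max 9) hi=[] (size 0) -> median=9
Step 2: insert 38 -> lo=[9] (size 1, max 9) hi=[38] (size 1, min 38) -> median=23.5
Step 3: insert 30 -> lo=[9, 30] (size 2, max 30) hi=[38] (size 1, min 38) -> median=30
Step 4: insert 30 -> lo=[9, 30] (size 2, max 30) hi=[30, 38] (size 2, min 30) -> median=30
Step 5: insert 33 -> lo=[9, 30, 30] (size 3, max 30) hi=[33, 38] (size 2, min 33) -> median=30
Step 6: insert 28 -> lo=[9, 28, 30] (size 3, max 30) hi=[30, 33, 38] (size 3, min 30) -> median=30

Answer: 9 23.5 30 30 30 30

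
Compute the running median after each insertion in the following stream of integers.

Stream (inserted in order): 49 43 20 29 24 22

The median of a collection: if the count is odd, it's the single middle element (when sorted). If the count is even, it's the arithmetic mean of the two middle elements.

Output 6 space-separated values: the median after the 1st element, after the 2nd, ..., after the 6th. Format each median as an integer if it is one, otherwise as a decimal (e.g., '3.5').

Answer: 49 46 43 36 29 26.5

Derivation:
Step 1: insert 49 -> lo=[49] (size 1, max 49) hi=[] (size 0) -> median=49
Step 2: insert 43 -> lo=[43] (size 1, max 43) hi=[49] (size 1, min 49) -> median=46
Step 3: insert 20 -> lo=[20, 43] (size 2, max 43) hi=[49] (size 1, min 49) -> median=43
Step 4: insert 29 -> lo=[20, 29] (size 2, max 29) hi=[43, 49] (size 2, min 43) -> median=36
Step 5: insert 24 -> lo=[20, 24, 29] (size 3, max 29) hi=[43, 49] (size 2, min 43) -> median=29
Step 6: insert 22 -> lo=[20, 22, 24] (size 3, max 24) hi=[29, 43, 49] (size 3, min 29) -> median=26.5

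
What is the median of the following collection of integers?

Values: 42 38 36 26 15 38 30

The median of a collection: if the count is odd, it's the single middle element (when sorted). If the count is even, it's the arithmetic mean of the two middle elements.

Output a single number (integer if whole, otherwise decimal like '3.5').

Answer: 36

Derivation:
Step 1: insert 42 -> lo=[42] (size 1, max 42) hi=[] (size 0) -> median=42
Step 2: insert 38 -> lo=[38] (size 1, max 38) hi=[42] (size 1, min 42) -> median=40
Step 3: insert 36 -> lo=[36, 38] (size 2, max 38) hi=[42] (size 1, min 42) -> median=38
Step 4: insert 26 -> lo=[26, 36] (size 2, max 36) hi=[38, 42] (size 2, min 38) -> median=37
Step 5: insert 15 -> lo=[15, 26, 36] (size 3, max 36) hi=[38, 42] (size 2, min 38) -> median=36
Step 6: insert 38 -> lo=[15, 26, 36] (size 3, max 36) hi=[38, 38, 42] (size 3, min 38) -> median=37
Step 7: insert 30 -> lo=[15, 26, 30, 36] (size 4, max 36) hi=[38, 38, 42] (size 3, min 38) -> median=36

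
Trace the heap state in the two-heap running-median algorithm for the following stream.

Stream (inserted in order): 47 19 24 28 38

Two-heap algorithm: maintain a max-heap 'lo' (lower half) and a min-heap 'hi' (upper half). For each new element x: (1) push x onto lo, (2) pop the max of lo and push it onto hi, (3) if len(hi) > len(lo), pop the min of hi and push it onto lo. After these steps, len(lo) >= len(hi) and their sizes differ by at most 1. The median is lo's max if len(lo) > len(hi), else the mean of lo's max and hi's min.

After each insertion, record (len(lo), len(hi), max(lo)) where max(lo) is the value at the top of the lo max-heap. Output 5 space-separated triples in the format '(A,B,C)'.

Answer: (1,0,47) (1,1,19) (2,1,24) (2,2,24) (3,2,28)

Derivation:
Step 1: insert 47 -> lo=[47] hi=[] -> (len(lo)=1, len(hi)=0, max(lo)=47)
Step 2: insert 19 -> lo=[19] hi=[47] -> (len(lo)=1, len(hi)=1, max(lo)=19)
Step 3: insert 24 -> lo=[19, 24] hi=[47] -> (len(lo)=2, len(hi)=1, max(lo)=24)
Step 4: insert 28 -> lo=[19, 24] hi=[28, 47] -> (len(lo)=2, len(hi)=2, max(lo)=24)
Step 5: insert 38 -> lo=[19, 24, 28] hi=[38, 47] -> (len(lo)=3, len(hi)=2, max(lo)=28)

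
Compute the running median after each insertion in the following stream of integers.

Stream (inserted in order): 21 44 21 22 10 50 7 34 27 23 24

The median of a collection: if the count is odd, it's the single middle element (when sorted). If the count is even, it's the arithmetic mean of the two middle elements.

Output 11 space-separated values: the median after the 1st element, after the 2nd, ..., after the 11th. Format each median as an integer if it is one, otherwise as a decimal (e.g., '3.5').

Step 1: insert 21 -> lo=[21] (size 1, max 21) hi=[] (size 0) -> median=21
Step 2: insert 44 -> lo=[21] (size 1, max 21) hi=[44] (size 1, min 44) -> median=32.5
Step 3: insert 21 -> lo=[21, 21] (size 2, max 21) hi=[44] (size 1, min 44) -> median=21
Step 4: insert 22 -> lo=[21, 21] (size 2, max 21) hi=[22, 44] (size 2, min 22) -> median=21.5
Step 5: insert 10 -> lo=[10, 21, 21] (size 3, max 21) hi=[22, 44] (size 2, min 22) -> median=21
Step 6: insert 50 -> lo=[10, 21, 21] (size 3, max 21) hi=[22, 44, 50] (size 3, min 22) -> median=21.5
Step 7: insert 7 -> lo=[7, 10, 21, 21] (size 4, max 21) hi=[22, 44, 50] (size 3, min 22) -> median=21
Step 8: insert 34 -> lo=[7, 10, 21, 21] (size 4, max 21) hi=[22, 34, 44, 50] (size 4, min 22) -> median=21.5
Step 9: insert 27 -> lo=[7, 10, 21, 21, 22] (size 5, max 22) hi=[27, 34, 44, 50] (size 4, min 27) -> median=22
Step 10: insert 23 -> lo=[7, 10, 21, 21, 22] (size 5, max 22) hi=[23, 27, 34, 44, 50] (size 5, min 23) -> median=22.5
Step 11: insert 24 -> lo=[7, 10, 21, 21, 22, 23] (size 6, max 23) hi=[24, 27, 34, 44, 50] (size 5, min 24) -> median=23

Answer: 21 32.5 21 21.5 21 21.5 21 21.5 22 22.5 23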